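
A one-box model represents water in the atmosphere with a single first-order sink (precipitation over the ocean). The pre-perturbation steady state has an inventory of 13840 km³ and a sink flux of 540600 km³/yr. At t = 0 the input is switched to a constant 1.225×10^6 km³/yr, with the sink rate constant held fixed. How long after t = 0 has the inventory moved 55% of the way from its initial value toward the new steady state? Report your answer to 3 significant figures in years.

τ = M₀/F₀ = 13840/540600 = 0.02560 yr.
The remaining gap fraction is e^(−t/τ); 55% covered ⇒ e^(−t/τ) = 0.450.
t = −τ ln(0.450) = 0.02560 × 0.7985 = 0.02044 yr.

0.0204 yr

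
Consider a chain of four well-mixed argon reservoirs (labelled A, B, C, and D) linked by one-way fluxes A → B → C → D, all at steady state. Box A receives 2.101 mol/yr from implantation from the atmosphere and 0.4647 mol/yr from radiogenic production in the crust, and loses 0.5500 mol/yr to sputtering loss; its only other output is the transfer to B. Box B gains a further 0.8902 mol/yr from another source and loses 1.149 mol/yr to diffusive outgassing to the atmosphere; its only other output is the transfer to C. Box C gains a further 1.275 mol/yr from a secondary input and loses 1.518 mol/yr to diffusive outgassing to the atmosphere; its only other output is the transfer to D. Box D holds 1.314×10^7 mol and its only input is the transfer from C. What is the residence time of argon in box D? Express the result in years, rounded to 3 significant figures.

Box A: F(A→B) = (2.101 + 0.4647) − 0.5500 = 2.0157 mol/yr.
Box B: F(B→C) = (2.0157 + 0.8902) − 1.149 = 1.7569 mol/yr.
Box C: F(C→D) = (1.7569 + 1.275) − 1.518 = 1.5139 mol/yr.
Box D throughput = its input = 1.5139 mol/yr; τ = 1.314×10^7 / 1.5139 = 8.680×10^6 yr.

8.68×10^6 yr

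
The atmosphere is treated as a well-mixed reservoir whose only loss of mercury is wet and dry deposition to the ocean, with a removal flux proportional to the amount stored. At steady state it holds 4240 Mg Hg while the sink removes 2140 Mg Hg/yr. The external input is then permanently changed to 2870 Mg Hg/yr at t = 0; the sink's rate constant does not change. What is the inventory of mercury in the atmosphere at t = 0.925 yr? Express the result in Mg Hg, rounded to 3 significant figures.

τ = M₀/F₀ = 4240/2140 = 1.981 yr; rate constant k = 1/τ.
New steady state M_∞ = F₁/k = F₁·τ = 2870 × 1.981 = 5686.4 Mg Hg.
M(t) = M_∞ + (M₀ − M_∞)·e^(−t/τ); t/τ = 0.925/1.981 = 0.4669, so e^(−t/τ) = 0.6270.
M(t) = 5686.4 − 1446 × 0.6270 = 4779.5 Mg Hg.

4780 Mg Hg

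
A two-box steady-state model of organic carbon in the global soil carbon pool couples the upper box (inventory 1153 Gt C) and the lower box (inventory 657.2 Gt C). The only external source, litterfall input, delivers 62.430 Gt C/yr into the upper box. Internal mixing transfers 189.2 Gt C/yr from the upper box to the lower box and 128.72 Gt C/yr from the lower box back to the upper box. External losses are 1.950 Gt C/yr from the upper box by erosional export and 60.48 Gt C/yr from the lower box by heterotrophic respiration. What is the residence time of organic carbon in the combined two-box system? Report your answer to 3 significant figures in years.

For the system as a whole, the A↔B exchange is internal and contributes nothing to the throughput; only the external sinks remove mass.
M_total = 1153 + 657.2 = 1810.2 Gt C.
ΣF_external_out = 1.950 + 60.48 = 62.430 Gt C/yr.
τ = M_total / ΣF_ext = 1810.2 / 62.430 = 29.00 yr.

29.0 yr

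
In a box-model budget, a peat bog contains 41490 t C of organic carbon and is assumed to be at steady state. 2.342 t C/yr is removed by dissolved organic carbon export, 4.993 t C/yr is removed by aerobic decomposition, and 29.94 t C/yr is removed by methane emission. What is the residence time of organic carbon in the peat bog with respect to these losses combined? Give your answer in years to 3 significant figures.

1110 yr

Total removal = 2.342 + 4.993 + 29.94 = 37.275 t C/yr.
τ = M / ΣF_out = 41490 / 37.275 = 1113 yr.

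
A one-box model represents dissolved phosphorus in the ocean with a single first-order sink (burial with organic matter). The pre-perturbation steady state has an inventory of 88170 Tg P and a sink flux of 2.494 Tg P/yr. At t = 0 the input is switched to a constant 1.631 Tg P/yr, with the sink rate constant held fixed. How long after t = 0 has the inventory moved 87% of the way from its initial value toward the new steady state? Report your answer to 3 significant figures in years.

72100 yr

τ = M₀/F₀ = 88170/2.494 = 35350 yr.
The remaining gap fraction is e^(−t/τ); 87% covered ⇒ e^(−t/τ) = 0.130.
t = −τ ln(0.130) = 35350 × 2.040 = 72130 yr.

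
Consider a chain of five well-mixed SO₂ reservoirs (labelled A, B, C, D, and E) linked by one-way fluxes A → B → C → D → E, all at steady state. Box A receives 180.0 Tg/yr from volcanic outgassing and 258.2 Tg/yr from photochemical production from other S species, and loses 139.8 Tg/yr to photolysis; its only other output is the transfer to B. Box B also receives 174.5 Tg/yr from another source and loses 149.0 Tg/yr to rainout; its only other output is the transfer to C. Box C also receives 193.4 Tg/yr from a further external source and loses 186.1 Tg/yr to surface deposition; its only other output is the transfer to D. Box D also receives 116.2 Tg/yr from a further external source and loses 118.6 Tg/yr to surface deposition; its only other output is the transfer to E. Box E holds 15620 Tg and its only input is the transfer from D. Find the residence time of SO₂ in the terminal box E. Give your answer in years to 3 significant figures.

Box A: F(A→B) = (180.0 + 258.2) − 139.8 = 298.40 Tg/yr.
Box B: F(B→C) = (298.40 + 174.5) − 149.0 = 323.90 Tg/yr.
Box C: F(C→D) = (323.90 + 193.4) − 186.1 = 331.20 Tg/yr.
Box D: F(D→E) = (331.20 + 116.2) − 118.6 = 328.80 Tg/yr.
Box E throughput = its input = 328.80 Tg/yr; τ = 15620 / 328.80 = 47.51 yr.

47.5 yr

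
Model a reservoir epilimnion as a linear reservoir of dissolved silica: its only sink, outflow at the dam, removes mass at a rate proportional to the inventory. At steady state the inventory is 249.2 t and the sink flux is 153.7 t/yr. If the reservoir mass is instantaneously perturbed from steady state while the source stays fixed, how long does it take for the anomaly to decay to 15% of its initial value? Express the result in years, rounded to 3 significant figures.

For a linear reservoir the anomaly decays as exp(−t/τ) with τ = M/F = 249.2/153.7 = 1.621 yr.
exp(−t/τ) = 0.15 ⇒ t = −τ ln(0.15) = 1.621 × 1.897 = 3.076 yr.

3.08 yr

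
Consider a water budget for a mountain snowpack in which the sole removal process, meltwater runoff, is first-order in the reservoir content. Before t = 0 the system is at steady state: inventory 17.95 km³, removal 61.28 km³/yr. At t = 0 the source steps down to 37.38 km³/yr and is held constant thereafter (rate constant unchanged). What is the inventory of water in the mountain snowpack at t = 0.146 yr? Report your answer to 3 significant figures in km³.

The sink rate constant is k = F₀/M₀ = 61.28/17.95 = 3.414 yr⁻¹.
Solving dM/dt = F₁ − kM with M(0) = M₀ gives M(t) = F₁/k + (M₀ − F₁/k)·e^(−kt).
F₁/k = 37.38/3.414 = 10.949 km³; kt = 3.414 × 0.146 = 0.4984, e^(−kt) = 0.6075.
M(0.146) = 10.949 + (17.95 − 10.949) × 0.6075 = 10.949 + 4.253 = 15.202 km³.

15.2 km³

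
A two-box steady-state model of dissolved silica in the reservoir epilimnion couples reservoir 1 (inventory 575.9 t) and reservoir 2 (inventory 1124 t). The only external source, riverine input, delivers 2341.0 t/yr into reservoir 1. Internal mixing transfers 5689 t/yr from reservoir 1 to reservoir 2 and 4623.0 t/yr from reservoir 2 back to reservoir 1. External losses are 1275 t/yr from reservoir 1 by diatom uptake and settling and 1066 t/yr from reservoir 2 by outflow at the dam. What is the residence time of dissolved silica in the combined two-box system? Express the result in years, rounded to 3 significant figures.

Residence time in the combined system uses the total inventory and the total *external* removal — internal exchanges between the two boxes cancel.
M_total = 575.9 + 1124 = 1699.9 t.
ΣF_external_out = 1275 + 1066 = 2341.0 t/yr.
τ = M_total / ΣF_ext = 1699.9 / 2341.0 = 0.7261 yr.

0.726 yr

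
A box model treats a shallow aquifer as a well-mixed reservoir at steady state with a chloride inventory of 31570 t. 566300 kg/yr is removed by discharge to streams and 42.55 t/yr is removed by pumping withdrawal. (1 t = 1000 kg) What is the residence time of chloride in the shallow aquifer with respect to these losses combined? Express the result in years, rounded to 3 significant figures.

51.9 yr

Convert the discharge to streams flux: 566300 kg/yr = 566.3 t/yr.
Total removal = 566.3 + 42.55 = 608.85 t/yr.
τ = M / ΣF_out = 31570 / 608.85 = 51.85 yr.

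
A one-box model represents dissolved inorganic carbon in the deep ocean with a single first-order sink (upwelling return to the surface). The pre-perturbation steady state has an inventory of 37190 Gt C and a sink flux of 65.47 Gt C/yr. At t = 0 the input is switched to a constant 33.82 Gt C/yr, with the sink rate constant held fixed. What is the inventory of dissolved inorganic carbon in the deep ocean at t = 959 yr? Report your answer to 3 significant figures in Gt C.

The sink rate constant is k = F₀/M₀ = 65.47/37190 = 0.001760 yr⁻¹.
Solving dM/dt = F₁ − kM with M(0) = M₀ gives M(t) = F₁/k + (M₀ − F₁/k)·e^(−kt).
F₁/k = 33.82/0.001760 = 19211 Gt C; kt = 0.001760 × 959 = 1.688, e^(−kt) = 0.1848.
M(959) = 19211 + (37190 − 19211) × 0.1848 = 19211 + 3323 = 22535 Gt C.

22500 Gt C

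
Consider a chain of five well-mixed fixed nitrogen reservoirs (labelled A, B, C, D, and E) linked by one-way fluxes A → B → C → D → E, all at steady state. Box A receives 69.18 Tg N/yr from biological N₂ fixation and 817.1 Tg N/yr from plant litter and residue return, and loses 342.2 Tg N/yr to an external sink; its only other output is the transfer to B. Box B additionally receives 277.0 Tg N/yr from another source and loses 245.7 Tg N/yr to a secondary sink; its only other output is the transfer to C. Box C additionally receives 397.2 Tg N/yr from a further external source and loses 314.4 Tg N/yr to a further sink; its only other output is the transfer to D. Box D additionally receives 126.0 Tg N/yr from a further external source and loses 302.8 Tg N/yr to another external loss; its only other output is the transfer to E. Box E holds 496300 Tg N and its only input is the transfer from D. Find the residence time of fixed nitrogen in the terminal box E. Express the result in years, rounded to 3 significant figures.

Box A: F(A→B) = (69.18 + 817.1) − 342.2 = 544.08 Tg N/yr.
Box B: F(B→C) = (544.08 + 277.0) − 245.7 = 575.38 Tg N/yr.
Box C: F(C→D) = (575.38 + 397.2) − 314.4 = 658.18 Tg N/yr.
Box D: F(D→E) = (658.18 + 126.0) − 302.8 = 481.38 Tg N/yr.
Box E throughput = its input = 481.38 Tg N/yr; τ = 496300 / 481.38 = 1031 yr.

1030 yr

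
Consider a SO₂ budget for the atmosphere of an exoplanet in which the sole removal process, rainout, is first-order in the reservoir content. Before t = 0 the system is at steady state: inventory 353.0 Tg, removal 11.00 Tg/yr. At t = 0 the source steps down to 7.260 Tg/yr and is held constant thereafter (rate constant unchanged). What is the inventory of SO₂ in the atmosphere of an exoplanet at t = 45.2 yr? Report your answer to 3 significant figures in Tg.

262 Tg

τ = M₀/F₀ = 353.0/11.00 = 32.09 yr; rate constant k = 1/τ.
New steady state M_∞ = F₁/k = F₁·τ = 7.260 × 32.09 = 232.98 Tg.
M(t) = M_∞ + (M₀ − M_∞)·e^(−t/τ); t/τ = 45.2/32.09 = 1.408, so e^(−t/τ) = 0.2445.
M(t) = 232.98 + 120.0 × 0.2445 = 262.33 Tg.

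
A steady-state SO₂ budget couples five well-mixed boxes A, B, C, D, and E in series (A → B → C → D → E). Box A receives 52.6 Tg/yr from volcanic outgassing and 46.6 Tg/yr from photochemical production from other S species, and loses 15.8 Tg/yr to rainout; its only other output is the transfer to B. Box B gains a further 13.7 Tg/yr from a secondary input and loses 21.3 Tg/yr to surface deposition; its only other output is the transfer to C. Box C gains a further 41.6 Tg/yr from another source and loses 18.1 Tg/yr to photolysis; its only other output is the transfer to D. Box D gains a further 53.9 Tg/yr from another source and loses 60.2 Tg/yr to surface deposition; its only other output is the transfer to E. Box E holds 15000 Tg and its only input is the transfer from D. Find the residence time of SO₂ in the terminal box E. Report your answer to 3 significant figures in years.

Box A: F(A→B) = (52.6 + 46.6) − 15.8 = 83.400 Tg/yr.
Box B: F(B→C) = (83.400 + 13.7) − 21.3 = 75.800 Tg/yr.
Box C: F(C→D) = (75.800 + 41.6) − 18.1 = 99.300 Tg/yr.
Box D: F(D→E) = (99.300 + 53.9) − 60.2 = 93.000 Tg/yr.
Box E throughput = its input = 93.000 Tg/yr; τ = 15000 / 93.000 = 161.3 yr.

161 yr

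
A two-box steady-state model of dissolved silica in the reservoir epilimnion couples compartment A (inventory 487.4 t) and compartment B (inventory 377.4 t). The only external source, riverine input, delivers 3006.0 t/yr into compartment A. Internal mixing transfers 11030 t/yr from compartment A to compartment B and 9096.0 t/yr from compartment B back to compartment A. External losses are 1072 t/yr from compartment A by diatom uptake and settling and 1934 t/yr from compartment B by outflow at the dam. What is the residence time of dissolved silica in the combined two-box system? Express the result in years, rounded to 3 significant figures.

For the system as a whole, the A↔B exchange is internal and contributes nothing to the throughput; only the external sinks remove mass.
M_total = 487.4 + 377.4 = 864.80 t.
ΣF_external_out = 1072 + 1934 = 3006.0 t/yr.
τ = M_total / ΣF_ext = 864.80 / 3006.0 = 0.2877 yr.

0.288 yr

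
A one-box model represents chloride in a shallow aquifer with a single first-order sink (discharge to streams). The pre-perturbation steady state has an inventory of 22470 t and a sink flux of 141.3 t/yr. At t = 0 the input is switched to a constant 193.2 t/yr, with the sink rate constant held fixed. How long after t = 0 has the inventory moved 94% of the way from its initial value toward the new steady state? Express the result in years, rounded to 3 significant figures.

447 yr

τ = M₀/F₀ = 22470/141.3 = 159.0 yr.
The remaining gap fraction is e^(−t/τ); 94% covered ⇒ e^(−t/τ) = 0.0600.
t = −τ ln(0.0600) = 159.0 × 2.813 = 447.4 yr.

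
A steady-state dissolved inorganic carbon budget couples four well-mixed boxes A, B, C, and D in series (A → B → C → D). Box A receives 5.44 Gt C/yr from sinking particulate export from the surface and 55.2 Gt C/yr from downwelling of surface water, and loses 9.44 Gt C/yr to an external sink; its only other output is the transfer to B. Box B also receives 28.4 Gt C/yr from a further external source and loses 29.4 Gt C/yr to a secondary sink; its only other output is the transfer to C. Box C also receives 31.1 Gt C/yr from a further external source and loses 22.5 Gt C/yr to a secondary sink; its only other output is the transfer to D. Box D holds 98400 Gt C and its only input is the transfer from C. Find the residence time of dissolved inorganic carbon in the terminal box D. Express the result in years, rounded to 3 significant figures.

Box A: F(A→B) = (5.44 + 55.2) − 9.44 = 51.200 Gt C/yr.
Box B: F(B→C) = (51.200 + 28.4) − 29.4 = 50.200 Gt C/yr.
Box C: F(C→D) = (50.200 + 31.1) − 22.5 = 58.800 Gt C/yr.
Box D throughput = its input = 58.800 Gt C/yr; τ = 98400 / 58.800 = 1673 yr.

1670 yr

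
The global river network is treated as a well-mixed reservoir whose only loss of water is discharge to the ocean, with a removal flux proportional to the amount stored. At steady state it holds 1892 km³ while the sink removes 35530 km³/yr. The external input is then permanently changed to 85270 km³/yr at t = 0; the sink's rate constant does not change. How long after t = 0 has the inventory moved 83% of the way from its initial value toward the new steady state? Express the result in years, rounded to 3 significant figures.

τ = M₀/F₀ = 1892/35530 = 0.05325 yr.
The remaining gap fraction is e^(−t/τ); 83% covered ⇒ e^(−t/τ) = 0.170.
t = −τ ln(0.170) = 0.05325 × 1.772 = 0.09436 yr.

0.0944 yr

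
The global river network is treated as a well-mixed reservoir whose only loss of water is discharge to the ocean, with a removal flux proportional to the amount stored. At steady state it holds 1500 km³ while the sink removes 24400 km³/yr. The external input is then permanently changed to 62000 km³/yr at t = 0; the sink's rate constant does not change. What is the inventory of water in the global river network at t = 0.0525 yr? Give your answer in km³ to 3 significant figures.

Residence time τ = M₀/F₀ = 0.06148 yr. The eventual steady state is M_∞ = M₀·(F₁/F₀) = 1500 × 62000/24400 = 3811.5 km³.
The anomaly ΔM(t) = M(t) − M_∞ decays as ΔM₀·e^(−t/τ) with ΔM₀ = 1500 − 3811.5 = −2311 km³.
At t = 0.0525 yr, e^(−t/τ) = e^(−0.8540) = 0.4257, so ΔM = −984.0 km³ and M = 3811.5 − 984.0 = 2827.5 km³.

2830 km³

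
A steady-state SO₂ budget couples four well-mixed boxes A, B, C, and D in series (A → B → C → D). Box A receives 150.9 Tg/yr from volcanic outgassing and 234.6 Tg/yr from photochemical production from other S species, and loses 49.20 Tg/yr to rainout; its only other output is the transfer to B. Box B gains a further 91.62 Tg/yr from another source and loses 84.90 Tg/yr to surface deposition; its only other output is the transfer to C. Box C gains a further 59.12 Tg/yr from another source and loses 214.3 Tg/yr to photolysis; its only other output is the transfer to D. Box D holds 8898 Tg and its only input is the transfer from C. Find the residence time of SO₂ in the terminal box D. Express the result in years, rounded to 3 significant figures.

47.4 yr

Box A: F(A→B) = (150.9 + 234.6) − 49.20 = 336.30 Tg/yr.
Box B: F(B→C) = (336.30 + 91.62) − 84.90 = 343.02 Tg/yr.
Box C: F(C→D) = (343.02 + 59.12) − 214.3 = 187.84 Tg/yr.
Box D throughput = its input = 187.84 Tg/yr; τ = 8898 / 187.84 = 47.37 yr.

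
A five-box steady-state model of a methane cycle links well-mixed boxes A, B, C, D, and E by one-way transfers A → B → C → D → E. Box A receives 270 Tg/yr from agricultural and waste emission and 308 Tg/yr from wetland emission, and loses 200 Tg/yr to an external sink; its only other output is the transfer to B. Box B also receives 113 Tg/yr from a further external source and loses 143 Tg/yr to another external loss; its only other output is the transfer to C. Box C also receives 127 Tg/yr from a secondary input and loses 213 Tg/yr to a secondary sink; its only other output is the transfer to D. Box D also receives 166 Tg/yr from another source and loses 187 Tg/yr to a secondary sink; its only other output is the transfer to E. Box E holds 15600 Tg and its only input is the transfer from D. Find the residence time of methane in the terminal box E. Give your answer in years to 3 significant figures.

64.7 yr

Box A: F(A→B) = (270 + 308) − 200 = 378.00 Tg/yr.
Box B: F(B→C) = (378.00 + 113) − 143 = 348.00 Tg/yr.
Box C: F(C→D) = (348.00 + 127) − 213 = 262.00 Tg/yr.
Box D: F(D→E) = (262.00 + 166) − 187 = 241.00 Tg/yr.
Box E throughput = its input = 241.00 Tg/yr; τ = 15600 / 241.00 = 64.73 yr.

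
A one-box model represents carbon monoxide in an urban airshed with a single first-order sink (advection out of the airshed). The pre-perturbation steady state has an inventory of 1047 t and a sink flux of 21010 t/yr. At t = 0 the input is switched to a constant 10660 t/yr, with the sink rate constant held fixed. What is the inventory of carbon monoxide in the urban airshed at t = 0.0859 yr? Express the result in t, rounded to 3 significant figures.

623 t

The sink rate constant is k = F₀/M₀ = 21010/1047 = 20.07 yr⁻¹.
Solving dM/dt = F₁ − kM with M(0) = M₀ gives M(t) = F₁/k + (M₀ − F₁/k)·e^(−kt).
F₁/k = 10660/20.07 = 531.22 t; kt = 20.07 × 0.0859 = 1.724, e^(−kt) = 0.1784.
M(0.0859) = 531.22 + (1047 − 531.22) × 0.1784 = 531.22 + 92.01 = 623.24 t.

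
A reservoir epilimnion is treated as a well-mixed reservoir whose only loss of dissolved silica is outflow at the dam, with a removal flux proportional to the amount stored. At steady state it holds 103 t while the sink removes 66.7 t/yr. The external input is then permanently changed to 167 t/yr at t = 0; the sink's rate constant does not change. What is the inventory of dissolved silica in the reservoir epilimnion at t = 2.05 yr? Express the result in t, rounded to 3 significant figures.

217 t

Residence time τ = M₀/F₀ = 1.544 yr. The eventual steady state is M_∞ = M₀·(F₁/F₀) = 103 × 167/66.7 = 257.89 t.
The anomaly ΔM(t) = M(t) − M_∞ decays as ΔM₀·e^(−t/τ) with ΔM₀ = 103 − 257.89 = −154.9 t.
At t = 2.05 yr, e^(−t/τ) = e^(−1.328) = 0.2651, so ΔM = −41.07 t and M = 257.89 − 41.07 = 216.82 t.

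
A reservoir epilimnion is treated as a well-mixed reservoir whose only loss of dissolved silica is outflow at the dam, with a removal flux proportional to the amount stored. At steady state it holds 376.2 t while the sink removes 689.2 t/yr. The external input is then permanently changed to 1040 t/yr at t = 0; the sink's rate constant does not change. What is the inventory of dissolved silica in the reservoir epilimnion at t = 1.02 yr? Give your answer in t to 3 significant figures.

538 t

τ = M₀/F₀ = 376.2/689.2 = 0.5459 yr; rate constant k = 1/τ.
New steady state M_∞ = F₁/k = F₁·τ = 1040 × 0.5459 = 567.68 t.
M(t) = M_∞ + (M₀ − M_∞)·e^(−t/τ); t/τ = 1.02/0.5459 = 1.869, so e^(−t/τ) = 0.1543.
M(t) = 567.68 − 191.5 × 0.1543 = 538.13 t.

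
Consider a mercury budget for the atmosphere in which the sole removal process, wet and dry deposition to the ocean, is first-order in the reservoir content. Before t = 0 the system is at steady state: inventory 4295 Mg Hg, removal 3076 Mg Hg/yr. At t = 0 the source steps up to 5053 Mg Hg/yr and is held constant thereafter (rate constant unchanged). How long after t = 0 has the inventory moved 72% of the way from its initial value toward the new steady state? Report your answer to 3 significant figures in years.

1.78 yr

τ = M₀/F₀ = 4295/3076 = 1.396 yr.
The remaining gap fraction is e^(−t/τ); 72% covered ⇒ e^(−t/τ) = 0.280.
t = −τ ln(0.280) = 1.396 × 1.273 = 1.777 yr.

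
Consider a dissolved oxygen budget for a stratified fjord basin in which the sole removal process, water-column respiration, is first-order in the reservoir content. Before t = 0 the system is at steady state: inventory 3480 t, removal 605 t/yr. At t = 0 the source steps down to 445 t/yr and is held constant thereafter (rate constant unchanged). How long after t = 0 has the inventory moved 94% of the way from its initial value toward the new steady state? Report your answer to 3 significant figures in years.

τ = M₀/F₀ = 3480/605 = 5.752 yr.
The remaining gap fraction is e^(−t/τ); 94% covered ⇒ e^(−t/τ) = 0.0600.
t = −τ ln(0.0600) = 5.752 × 2.813 = 16.18 yr.

16.2 yr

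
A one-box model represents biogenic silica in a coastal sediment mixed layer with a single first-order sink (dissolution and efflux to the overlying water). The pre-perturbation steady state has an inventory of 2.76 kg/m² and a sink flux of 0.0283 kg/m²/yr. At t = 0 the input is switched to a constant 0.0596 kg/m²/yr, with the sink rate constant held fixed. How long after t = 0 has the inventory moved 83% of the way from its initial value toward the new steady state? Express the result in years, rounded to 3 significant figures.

τ = M₀/F₀ = 2.76/0.0283 = 97.53 yr.
The remaining gap fraction is e^(−t/τ); 83% covered ⇒ e^(−t/τ) = 0.170.
t = −τ ln(0.170) = 97.53 × 1.772 = 172.8 yr.

173 yr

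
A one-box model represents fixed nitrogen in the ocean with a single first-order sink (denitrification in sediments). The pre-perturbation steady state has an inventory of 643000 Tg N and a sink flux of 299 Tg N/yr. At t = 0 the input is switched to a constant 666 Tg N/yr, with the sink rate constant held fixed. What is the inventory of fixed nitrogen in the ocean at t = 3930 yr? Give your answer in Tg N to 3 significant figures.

The sink rate constant is k = F₀/M₀ = 299/643000 = 0.0004650 yr⁻¹.
Solving dM/dt = F₁ − kM with M(0) = M₀ gives M(t) = F₁/k + (M₀ − F₁/k)·e^(−kt).
F₁/k = 666/0.0004650 = 1.4322×10^6 Tg N; kt = 0.0004650 × 3930 = 1.827, e^(−kt) = 0.1608.
M(3930) = 1.4322×10^6 + (643000 − 1.4322×10^6) × 0.1608 = 1.4322×10^6 − 126900 = 1.3053×10^6 Tg N.

1.31×10^6 Tg N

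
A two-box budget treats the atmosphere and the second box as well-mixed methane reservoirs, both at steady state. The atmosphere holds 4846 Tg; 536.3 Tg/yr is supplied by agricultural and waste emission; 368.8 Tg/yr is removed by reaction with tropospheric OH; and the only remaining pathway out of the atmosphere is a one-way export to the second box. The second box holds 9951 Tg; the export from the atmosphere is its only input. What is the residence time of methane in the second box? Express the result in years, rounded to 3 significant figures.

59.4 yr

Balance the atmosphere: ΣF_in = 536.30 Tg/yr.
Export to the second box = ΣF_in − (368.8) = 167.50 Tg/yr.
At steady state the output of the second box equals its input, 167.50 Tg/yr.
τ = M / F = 9951 / 167.50 = 59.41 yr.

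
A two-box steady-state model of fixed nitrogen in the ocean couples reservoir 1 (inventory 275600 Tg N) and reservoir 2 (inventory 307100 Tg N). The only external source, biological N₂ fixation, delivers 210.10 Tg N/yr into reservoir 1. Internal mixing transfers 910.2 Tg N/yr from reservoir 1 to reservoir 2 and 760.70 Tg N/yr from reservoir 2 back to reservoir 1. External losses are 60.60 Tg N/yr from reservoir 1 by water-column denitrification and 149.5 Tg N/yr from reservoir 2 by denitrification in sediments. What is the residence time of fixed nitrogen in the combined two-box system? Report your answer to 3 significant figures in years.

For the system as a whole, the A↔B exchange is internal and contributes nothing to the throughput; only the external sinks remove mass.
M_total = 275600 + 307100 = 582700 Tg N.
ΣF_external_out = 60.60 + 149.5 = 210.10 Tg N/yr.
τ = M_total / ΣF_ext = 582700 / 210.10 = 2773 yr.

2770 yr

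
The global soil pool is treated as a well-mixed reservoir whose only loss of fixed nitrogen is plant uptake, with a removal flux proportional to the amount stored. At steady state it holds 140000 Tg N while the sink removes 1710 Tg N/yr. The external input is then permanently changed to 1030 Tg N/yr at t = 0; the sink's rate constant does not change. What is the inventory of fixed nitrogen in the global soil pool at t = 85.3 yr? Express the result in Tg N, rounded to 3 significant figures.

τ = M₀/F₀ = 140000/1710 = 81.87 yr; rate constant k = 1/τ.
New steady state M_∞ = F₁/k = F₁·τ = 1030 × 81.87 = 84327 Tg N.
M(t) = M_∞ + (M₀ − M_∞)·e^(−t/τ); t/τ = 85.3/81.87 = 1.042, so e^(−t/τ) = 0.3528.
M(t) = 84327 + 55670 × 0.3528 = 103970 Tg N.

104000 Tg N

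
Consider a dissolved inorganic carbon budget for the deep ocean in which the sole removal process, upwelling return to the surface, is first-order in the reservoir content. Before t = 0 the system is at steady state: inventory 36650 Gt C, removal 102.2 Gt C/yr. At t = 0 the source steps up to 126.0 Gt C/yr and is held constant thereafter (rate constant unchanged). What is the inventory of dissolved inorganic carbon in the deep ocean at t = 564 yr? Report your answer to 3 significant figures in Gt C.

43400 Gt C

Residence time τ = M₀/F₀ = 358.6 yr. The eventual steady state is M_∞ = M₀·(F₁/F₀) = 36650 × 126.0/102.2 = 45185 Gt C.
The anomaly ΔM(t) = M(t) − M_∞ decays as ΔM₀·e^(−t/τ) with ΔM₀ = 36650 − 45185 = −8535 Gt C.
At t = 564 yr, e^(−t/τ) = e^(−1.573) = 0.2075, so ΔM = −1771 Gt C and M = 45185 − 1771 = 43414 Gt C.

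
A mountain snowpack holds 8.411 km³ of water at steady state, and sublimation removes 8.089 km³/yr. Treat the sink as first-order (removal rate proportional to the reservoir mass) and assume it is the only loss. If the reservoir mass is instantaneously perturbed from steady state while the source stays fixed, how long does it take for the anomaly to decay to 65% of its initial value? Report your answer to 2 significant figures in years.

0.45 yr

For a linear reservoir the anomaly decays as exp(−t/τ) with τ = M/F = 8.411/8.089 = 1.040 yr.
exp(−t/τ) = 0.65 ⇒ t = −τ ln(0.65) = 1.040 × 0.4308 = 0.4479 yr.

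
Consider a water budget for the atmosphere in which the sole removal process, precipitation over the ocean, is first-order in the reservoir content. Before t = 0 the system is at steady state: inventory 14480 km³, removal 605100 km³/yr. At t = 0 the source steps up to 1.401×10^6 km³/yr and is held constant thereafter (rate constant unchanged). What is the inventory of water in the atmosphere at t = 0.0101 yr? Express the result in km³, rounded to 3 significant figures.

21000 km³

Residence time τ = M₀/F₀ = 0.02393 yr. The eventual steady state is M_∞ = M₀·(F₁/F₀) = 14480 × 1.401×10^6/605100 = 33526 km³.
The anomaly ΔM(t) = M(t) − M_∞ decays as ΔM₀·e^(−t/τ) with ΔM₀ = 14480 − 33526 = −19050 km³.
At t = 0.0101 yr, e^(−t/τ) = e^(−0.4221) = 0.6557, so ΔM = −12490 km³ and M = 33526 − 12490 = 21038 km³.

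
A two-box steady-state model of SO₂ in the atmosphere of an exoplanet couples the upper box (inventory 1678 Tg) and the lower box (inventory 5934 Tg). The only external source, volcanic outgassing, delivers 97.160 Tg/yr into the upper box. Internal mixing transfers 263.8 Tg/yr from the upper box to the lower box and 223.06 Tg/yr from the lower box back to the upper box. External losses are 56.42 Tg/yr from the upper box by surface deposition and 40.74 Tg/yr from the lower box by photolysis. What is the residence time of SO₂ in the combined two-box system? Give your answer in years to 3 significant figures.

For the system as a whole, the A↔B exchange is internal and contributes nothing to the throughput; only the external sinks remove mass.
M_total = 1678 + 5934 = 7612.0 Tg.
ΣF_external_out = 56.42 + 40.74 = 97.160 Tg/yr.
τ = M_total / ΣF_ext = 7612.0 / 97.160 = 78.34 yr.

78.3 yr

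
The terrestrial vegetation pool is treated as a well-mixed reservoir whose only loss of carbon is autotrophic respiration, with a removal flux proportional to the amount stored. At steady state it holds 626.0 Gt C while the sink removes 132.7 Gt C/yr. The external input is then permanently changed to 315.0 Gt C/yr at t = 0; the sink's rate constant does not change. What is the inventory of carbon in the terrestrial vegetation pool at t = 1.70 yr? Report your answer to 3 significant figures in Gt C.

886 Gt C

Residence time τ = M₀/F₀ = 4.717 yr. The eventual steady state is M_∞ = M₀·(F₁/F₀) = 626.0 × 315.0/132.7 = 1486.0 Gt C.
The anomaly ΔM(t) = M(t) − M_∞ decays as ΔM₀·e^(−t/τ) with ΔM₀ = 626.0 − 1486.0 = −860.0 Gt C.
At t = 1.70 yr, e^(−t/τ) = e^(−0.3604) = 0.6974, so ΔM = −599.8 Gt C and M = 1486.0 − 599.8 = 886.21 Gt C.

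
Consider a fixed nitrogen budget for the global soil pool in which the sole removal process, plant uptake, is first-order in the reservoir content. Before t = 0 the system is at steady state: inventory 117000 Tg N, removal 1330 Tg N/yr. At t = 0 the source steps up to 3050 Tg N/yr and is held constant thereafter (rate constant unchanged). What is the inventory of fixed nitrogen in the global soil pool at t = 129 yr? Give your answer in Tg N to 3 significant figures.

The sink rate constant is k = F₀/M₀ = 1330/117000 = 0.01137 yr⁻¹.
Solving dM/dt = F₁ − kM with M(0) = M₀ gives M(t) = F₁/k + (M₀ − F₁/k)·e^(−kt).
F₁/k = 3050/0.01137 = 268310 Tg N; kt = 0.01137 × 129 = 1.466, e^(−kt) = 0.2308.
M(129) = 268310 + (117000 − 268310) × 0.2308 = 268310 − 34910 = 233390 Tg N.

233000 Tg N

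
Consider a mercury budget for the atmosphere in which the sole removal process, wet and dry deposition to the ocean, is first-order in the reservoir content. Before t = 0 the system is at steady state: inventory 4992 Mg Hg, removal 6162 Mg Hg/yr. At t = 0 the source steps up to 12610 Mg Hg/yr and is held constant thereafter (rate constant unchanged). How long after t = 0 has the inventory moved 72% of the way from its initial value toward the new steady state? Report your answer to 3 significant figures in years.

τ = M₀/F₀ = 4992/6162 = 0.8101 yr.
The remaining gap fraction is e^(−t/τ); 72% covered ⇒ e^(−t/τ) = 0.280.
t = −τ ln(0.280) = 0.8101 × 1.273 = 1.031 yr.

1.03 yr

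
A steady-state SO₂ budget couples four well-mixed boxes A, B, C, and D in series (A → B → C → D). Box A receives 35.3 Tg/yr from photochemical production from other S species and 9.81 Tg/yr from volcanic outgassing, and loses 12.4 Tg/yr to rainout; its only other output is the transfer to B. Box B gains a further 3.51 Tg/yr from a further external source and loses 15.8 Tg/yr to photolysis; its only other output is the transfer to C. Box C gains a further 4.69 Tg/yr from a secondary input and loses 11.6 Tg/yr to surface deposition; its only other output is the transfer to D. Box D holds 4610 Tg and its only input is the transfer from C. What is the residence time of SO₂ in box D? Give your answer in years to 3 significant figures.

Box A: F(A→B) = (35.3 + 9.81) − 12.4 = 32.710 Tg/yr.
Box B: F(B→C) = (32.710 + 3.51) − 15.8 = 20.420 Tg/yr.
Box C: F(C→D) = (20.420 + 4.69) − 11.6 = 13.510 Tg/yr.
Box D throughput = its input = 13.510 Tg/yr; τ = 4610 / 13.510 = 341.2 yr.

341 yr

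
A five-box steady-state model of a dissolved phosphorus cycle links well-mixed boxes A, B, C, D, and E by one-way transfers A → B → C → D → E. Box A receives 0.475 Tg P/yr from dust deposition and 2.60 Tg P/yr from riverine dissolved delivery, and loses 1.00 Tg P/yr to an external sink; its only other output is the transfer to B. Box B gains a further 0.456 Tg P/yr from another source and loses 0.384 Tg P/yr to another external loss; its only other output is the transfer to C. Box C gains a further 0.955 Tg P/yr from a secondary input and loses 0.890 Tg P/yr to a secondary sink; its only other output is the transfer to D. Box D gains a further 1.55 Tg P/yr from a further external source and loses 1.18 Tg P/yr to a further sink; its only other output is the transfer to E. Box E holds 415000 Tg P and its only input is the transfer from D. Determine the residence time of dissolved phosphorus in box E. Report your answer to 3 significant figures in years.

161000 yr

Box A: F(A→B) = (0.475 + 2.60) − 1.00 = 2.0750 Tg P/yr.
Box B: F(B→C) = (2.0750 + 0.456) − 0.384 = 2.1470 Tg P/yr.
Box C: F(C→D) = (2.1470 + 0.955) − 0.890 = 2.2120 Tg P/yr.
Box D: F(D→E) = (2.2120 + 1.55) − 1.18 = 2.5820 Tg P/yr.
Box E throughput = its input = 2.5820 Tg P/yr; τ = 415000 / 2.5820 = 160700 yr.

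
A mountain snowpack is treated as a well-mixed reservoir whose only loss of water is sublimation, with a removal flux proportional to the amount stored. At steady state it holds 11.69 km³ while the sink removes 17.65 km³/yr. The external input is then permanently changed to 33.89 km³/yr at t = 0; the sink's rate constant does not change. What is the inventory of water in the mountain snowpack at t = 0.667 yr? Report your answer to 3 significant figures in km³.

τ = M₀/F₀ = 11.69/17.65 = 0.6623 yr; rate constant k = 1/τ.
New steady state M_∞ = F₁/k = F₁·τ = 33.89 × 0.6623 = 22.446 km³.
M(t) = M_∞ + (M₀ − M_∞)·e^(−t/τ); t/τ = 0.667/0.6623 = 1.007, so e^(−t/τ) = 0.3653.
M(t) = 22.446 − 10.76 × 0.3653 = 18.517 km³.

18.5 km³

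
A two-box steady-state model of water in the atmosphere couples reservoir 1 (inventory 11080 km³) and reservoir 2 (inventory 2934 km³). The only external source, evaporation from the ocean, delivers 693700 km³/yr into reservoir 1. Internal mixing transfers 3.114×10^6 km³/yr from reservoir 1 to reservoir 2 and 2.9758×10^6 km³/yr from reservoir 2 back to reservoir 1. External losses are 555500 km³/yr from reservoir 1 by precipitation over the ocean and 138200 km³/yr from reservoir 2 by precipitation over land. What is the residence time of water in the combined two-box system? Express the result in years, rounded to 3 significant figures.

0.0202 yr

For the system as a whole, the A↔B exchange is internal and contributes nothing to the throughput; only the external sinks remove mass.
M_total = 11080 + 2934 = 14014 km³.
ΣF_external_out = 555500 + 138200 = 693700 km³/yr.
τ = M_total / ΣF_ext = 14014 / 693700 = 0.02020 yr.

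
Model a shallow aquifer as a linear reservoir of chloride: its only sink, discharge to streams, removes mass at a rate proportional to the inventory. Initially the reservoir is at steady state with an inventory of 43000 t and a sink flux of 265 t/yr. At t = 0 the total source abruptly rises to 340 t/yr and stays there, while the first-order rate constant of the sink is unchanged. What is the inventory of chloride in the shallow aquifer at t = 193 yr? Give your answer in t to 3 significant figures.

The sink rate constant is k = F₀/M₀ = 265/43000 = 0.006163 yr⁻¹.
Solving dM/dt = F₁ − kM with M(0) = M₀ gives M(t) = F₁/k + (M₀ − F₁/k)·e^(−kt).
F₁/k = 340/0.006163 = 55170 t; kt = 0.006163 × 193 = 1.189, e^(−kt) = 0.3044.
M(193) = 55170 + (43000 − 55170) × 0.3044 = 55170 − 3704 = 51465 t.

51500 t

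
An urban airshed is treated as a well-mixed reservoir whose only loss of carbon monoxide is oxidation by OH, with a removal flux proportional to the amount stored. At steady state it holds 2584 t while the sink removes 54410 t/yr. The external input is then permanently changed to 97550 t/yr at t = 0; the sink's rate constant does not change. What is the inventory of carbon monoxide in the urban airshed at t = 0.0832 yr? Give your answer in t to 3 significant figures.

τ = M₀/F₀ = 2584/54410 = 0.04749 yr; rate constant k = 1/τ.
New steady state M_∞ = F₁/k = F₁·τ = 97550 × 0.04749 = 4632.8 t.
M(t) = M_∞ + (M₀ − M_∞)·e^(−t/τ); t/τ = 0.0832/0.04749 = 1.752, so e^(−t/τ) = 0.1734.
M(t) = 4632.8 − 2049 × 0.1734 = 4277.4 t.

4280 t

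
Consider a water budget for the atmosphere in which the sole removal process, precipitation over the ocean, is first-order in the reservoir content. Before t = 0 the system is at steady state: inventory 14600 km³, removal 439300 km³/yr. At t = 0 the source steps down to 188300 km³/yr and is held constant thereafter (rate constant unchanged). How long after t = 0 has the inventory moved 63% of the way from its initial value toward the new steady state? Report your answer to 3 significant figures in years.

0.0330 yr

τ = M₀/F₀ = 14600/439300 = 0.03323 yr.
The remaining gap fraction is e^(−t/τ); 63% covered ⇒ e^(−t/τ) = 0.370.
t = −τ ln(0.370) = 0.03323 × 0.9943 = 0.03304 yr.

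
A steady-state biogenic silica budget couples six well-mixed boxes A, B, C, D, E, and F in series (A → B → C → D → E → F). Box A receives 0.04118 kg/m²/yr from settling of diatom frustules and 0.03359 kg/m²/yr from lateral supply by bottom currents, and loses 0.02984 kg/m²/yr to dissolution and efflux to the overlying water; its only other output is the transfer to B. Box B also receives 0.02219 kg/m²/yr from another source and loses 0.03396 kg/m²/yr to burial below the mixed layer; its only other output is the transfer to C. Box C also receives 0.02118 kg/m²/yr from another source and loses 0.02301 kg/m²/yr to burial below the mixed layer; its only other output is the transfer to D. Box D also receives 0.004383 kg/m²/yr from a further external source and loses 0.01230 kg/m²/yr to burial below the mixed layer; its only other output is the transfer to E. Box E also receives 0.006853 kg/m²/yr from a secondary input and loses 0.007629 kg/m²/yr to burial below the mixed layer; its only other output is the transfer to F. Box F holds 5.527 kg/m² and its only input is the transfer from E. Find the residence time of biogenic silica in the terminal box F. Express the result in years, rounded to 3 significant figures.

Box A: F(A→B) = (0.04118 + 0.03359) − 0.02984 = 0.044930 kg/m²/yr.
Box B: F(B→C) = (0.044930 + 0.02219) − 0.03396 = 0.033160 kg/m²/yr.
Box C: F(C→D) = (0.033160 + 0.02118) − 0.02301 = 0.031330 kg/m²/yr.
Box D: F(D→E) = (0.031330 + 0.004383) − 0.01230 = 0.023413 kg/m²/yr.
Box E: F(E→F) = (0.023413 + 0.006853) − 0.007629 = 0.022637 kg/m²/yr.
Box F throughput = its input = 0.022637 kg/m²/yr; τ = 5.527 / 0.022637 = 244.2 yr.

244 yr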